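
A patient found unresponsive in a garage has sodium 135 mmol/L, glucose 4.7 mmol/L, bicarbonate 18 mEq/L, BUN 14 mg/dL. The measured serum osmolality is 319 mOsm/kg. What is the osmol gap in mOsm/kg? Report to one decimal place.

Calculated osmolality = 2·Na + glucose + BUN/2.8
= 2·135 + 4.7 + 14/2.8
= 270 + 4.70 + 5
= 279.7 mOsm/kg ≈ 279.7 mOsm/kg
Osmolar gap = measured − calculated = 319 − 279.7 = 39.3 mOsm/kg

39.3 mOsm/kg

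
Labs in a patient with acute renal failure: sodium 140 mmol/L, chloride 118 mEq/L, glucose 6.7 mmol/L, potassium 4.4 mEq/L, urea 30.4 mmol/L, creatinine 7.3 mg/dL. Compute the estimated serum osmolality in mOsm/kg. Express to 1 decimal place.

317.1 mOsm/kg

Calculated osmolality = 2·Na + glucose + urea
= 2·140 + 6.7 + 30.4
= 280 + 6.70 + 30.40
= 317.1 mOsm/kg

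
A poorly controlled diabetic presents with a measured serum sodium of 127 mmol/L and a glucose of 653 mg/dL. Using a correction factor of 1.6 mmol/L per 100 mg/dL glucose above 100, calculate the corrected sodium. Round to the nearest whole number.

Corrected Na = measured Na + 1.6 · (glucose − 100)/100
= 127 + 1.6 · (653 − 100)/100
= 127 + 8.8
= 135.8 mmol/L

136 mmol/L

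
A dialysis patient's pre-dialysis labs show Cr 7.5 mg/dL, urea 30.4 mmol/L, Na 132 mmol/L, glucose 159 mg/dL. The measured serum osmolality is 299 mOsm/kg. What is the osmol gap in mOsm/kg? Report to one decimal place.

Calculated osmolality = 2·Na + glucose/18 + urea
= 2·132 + 159/18 + 30.4
= 264 + 8.83 + 30.40
= 303.23 mOsm/kg ≈ 303.2 mOsm/kg
Osmolar gap = measured − calculated = 299 − 303.2 = -4.2 mOsm/kg

-4.2 mOsm/kg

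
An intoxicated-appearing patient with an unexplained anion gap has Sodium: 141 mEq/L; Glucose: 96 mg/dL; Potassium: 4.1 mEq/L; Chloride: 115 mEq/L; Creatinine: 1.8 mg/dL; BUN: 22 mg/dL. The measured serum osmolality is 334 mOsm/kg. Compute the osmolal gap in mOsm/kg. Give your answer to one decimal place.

Calculated osmolality = 2·Na + glucose/18 + BUN/2.8
= 2·141 + 96/18 + 22/2.8
= 282 + 5.33 + 7.86
= 295.19 mOsm/kg ≈ 295.2 mOsm/kg
Osmolar gap = measured − calculated = 334 − 295.2 = 38.8 mOsm/kg

38.8 mOsm/kg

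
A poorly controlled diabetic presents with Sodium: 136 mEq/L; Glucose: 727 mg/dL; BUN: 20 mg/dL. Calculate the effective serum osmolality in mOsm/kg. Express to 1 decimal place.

312.4 mOsm/kg

Effective osmolality excludes urea (freely permeant across cell membranes):
2·Na + glucose/18
= 2·136 + 727/18
= 272 + 40.39
= 312.39 mOsm/kg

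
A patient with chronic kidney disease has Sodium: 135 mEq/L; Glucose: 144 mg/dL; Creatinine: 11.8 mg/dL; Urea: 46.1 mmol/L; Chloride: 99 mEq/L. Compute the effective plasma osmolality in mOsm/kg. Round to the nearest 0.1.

278.0 mOsm/kg

Effective osmolality excludes urea (freely permeant across cell membranes):
2·Na + glucose/18
= 2·135 + 144/18
= 270 + 8
= 278 mOsm/kg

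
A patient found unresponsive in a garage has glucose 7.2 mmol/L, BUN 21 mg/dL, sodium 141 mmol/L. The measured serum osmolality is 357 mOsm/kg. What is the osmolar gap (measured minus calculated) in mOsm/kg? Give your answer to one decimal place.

Calculated osmolality = 2·Na + glucose + BUN/2.8
= 2·141 + 7.2 + 21/2.8
= 282 + 7.20 + 7.50
= 296.7 mOsm/kg ≈ 296.7 mOsm/kg
Osmolar gap = measured − calculated = 357 − 296.7 = 60.3 mOsm/kg

60.3 mOsm/kg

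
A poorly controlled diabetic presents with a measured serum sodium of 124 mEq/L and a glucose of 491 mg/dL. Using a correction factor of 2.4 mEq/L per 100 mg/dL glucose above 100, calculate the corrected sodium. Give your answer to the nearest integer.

Corrected Na = measured Na + 2.4 · (glucose − 100)/100
= 124 + 2.4 · (491 − 100)/100
= 124 + 9.4
= 133.4 mEq/L

133 mEq/L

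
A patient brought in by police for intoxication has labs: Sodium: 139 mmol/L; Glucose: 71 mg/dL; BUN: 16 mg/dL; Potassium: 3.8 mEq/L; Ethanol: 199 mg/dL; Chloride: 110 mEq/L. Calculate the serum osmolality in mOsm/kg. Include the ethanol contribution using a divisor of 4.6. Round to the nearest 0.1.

Calculated osmolality = 2·Na + glucose/18 + BUN/2.8 + ethanol/4.6
= 2·139 + 71/18 + 16/2.8 + 199/4.6
= 278 + 3.94 + 5.71 + 43.26
= 330.91 mOsm/kg

330.9 mOsm/kg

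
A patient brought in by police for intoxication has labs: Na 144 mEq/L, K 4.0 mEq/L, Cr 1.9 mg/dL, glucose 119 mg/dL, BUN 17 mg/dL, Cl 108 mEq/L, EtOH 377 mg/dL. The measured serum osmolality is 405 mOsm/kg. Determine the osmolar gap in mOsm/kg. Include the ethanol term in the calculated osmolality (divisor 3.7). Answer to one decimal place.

Calculated osmolality = 2·Na + glucose/18 + BUN/2.8 + ethanol/3.7
= 2·144 + 119/18 + 17/2.8 + 377/3.7
= 288 + 6.61 + 6.07 + 101.89
= 402.57 mOsm/kg ≈ 402.6 mOsm/kg
Osmolar gap = measured − calculated = 405 − 402.6 = 2.4 mOsm/kg

2.4 mOsm/kg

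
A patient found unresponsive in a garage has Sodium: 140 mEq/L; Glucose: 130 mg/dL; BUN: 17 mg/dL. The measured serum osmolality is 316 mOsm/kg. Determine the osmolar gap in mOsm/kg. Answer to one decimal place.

Calculated osmolality = 2·Na + glucose/18 + BUN/2.8
= 2·140 + 130/18 + 17/2.8
= 280 + 7.22 + 6.07
= 293.29 mOsm/kg ≈ 293.3 mOsm/kg
Osmolar gap = measured − calculated = 316 − 293.3 = 22.7 mOsm/kg

22.7 mOsm/kg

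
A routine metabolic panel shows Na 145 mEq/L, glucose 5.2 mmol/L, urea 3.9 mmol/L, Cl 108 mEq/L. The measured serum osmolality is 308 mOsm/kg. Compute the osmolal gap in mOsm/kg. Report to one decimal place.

8.9 mOsm/kg

Calculated osmolality = 2·Na + glucose + urea
= 2·145 + 5.2 + 3.9
= 290 + 5.20 + 3.90
= 299.1 mOsm/kg ≈ 299.1 mOsm/kg
Osmolar gap = measured − calculated = 308 − 299.1 = 8.9 mOsm/kg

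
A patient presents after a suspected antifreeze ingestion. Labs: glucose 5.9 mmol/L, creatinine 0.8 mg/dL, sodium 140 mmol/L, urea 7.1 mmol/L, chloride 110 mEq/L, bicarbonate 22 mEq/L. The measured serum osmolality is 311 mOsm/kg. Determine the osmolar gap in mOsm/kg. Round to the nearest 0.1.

18.0 mOsm/kg

Calculated osmolality = 2·Na + glucose + urea
= 2·140 + 5.9 + 7.1
= 280 + 5.90 + 7.10
= 293 mOsm/kg ≈ 293.0 mOsm/kg
Osmolar gap = measured − calculated = 311 − 293.0 = 18.0 mOsm/kg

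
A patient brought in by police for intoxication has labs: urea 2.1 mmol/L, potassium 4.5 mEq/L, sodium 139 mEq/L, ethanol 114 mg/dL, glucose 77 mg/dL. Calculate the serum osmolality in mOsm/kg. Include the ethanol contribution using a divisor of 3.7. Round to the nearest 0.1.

Calculated osmolality = 2·Na + glucose/18 + urea + ethanol/3.7
= 2·139 + 77/18 + 2.1 + 114/3.7
= 278 + 4.28 + 2.10 + 30.81
= 315.19 mOsm/kg

315.2 mOsm/kg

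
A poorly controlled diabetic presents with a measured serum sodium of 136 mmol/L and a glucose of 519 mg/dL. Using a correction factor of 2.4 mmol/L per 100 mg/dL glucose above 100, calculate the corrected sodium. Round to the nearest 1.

Corrected Na = measured Na + 2.4 · (glucose − 100)/100
= 136 + 2.4 · (519 − 100)/100
= 136 + 10.1
= 146.1 mmol/L

146 mmol/L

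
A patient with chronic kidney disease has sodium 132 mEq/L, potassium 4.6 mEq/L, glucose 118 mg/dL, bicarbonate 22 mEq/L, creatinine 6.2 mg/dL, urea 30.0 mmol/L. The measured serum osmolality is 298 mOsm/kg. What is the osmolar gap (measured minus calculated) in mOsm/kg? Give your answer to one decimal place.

-2.6 mOsm/kg

Calculated osmolality = 2·Na + glucose/18 + urea
= 2·132 + 118/18 + 30
= 264 + 6.56 + 30
= 300.56 mOsm/kg ≈ 300.6 mOsm/kg
Osmolar gap = measured − calculated = 298 − 300.6 = -2.6 mOsm/kg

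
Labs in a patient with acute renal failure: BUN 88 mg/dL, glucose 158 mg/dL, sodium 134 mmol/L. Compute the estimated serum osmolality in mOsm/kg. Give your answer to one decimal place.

308.2 mOsm/kg

Calculated osmolality = 2·Na + glucose/18 + BUN/2.8
= 2·134 + 158/18 + 88/2.8
= 268 + 8.78 + 31.43
= 308.21 mOsm/kg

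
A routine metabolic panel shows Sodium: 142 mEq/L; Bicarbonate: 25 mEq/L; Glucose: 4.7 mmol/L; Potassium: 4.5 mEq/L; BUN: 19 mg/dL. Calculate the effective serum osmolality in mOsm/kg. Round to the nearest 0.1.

Effective osmolality excludes urea (freely permeant across cell membranes):
2·Na + glucose
= 2·142 + 4.7
= 284 + 4.7
= 288.7 mOsm/kg

288.7 mOsm/kg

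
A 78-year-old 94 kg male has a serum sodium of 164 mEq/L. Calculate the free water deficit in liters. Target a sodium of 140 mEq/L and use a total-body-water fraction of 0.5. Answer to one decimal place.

8.1 L

TBW = 0.5 · 94 = 47 L
Free water deficit = TBW · (Na/140 − 1)
= 47 · (164/140 − 1)
= 47 · 0.1714
= 8.06 L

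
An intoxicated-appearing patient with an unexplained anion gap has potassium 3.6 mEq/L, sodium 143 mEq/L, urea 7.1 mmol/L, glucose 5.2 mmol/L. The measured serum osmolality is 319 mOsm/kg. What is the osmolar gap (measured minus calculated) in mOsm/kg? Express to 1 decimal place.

Calculated osmolality = 2·Na + glucose + urea
= 2·143 + 5.2 + 7.1
= 286 + 5.20 + 7.10
= 298.3 mOsm/kg ≈ 298.3 mOsm/kg
Osmolar gap = measured − calculated = 319 − 298.3 = 20.7 mOsm/kg

20.7 mOsm/kg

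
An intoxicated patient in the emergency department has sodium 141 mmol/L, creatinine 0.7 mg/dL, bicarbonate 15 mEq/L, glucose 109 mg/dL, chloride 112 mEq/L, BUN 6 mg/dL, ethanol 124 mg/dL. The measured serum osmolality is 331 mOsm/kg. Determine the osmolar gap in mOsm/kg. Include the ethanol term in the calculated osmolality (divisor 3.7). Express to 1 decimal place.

7.3 mOsm/kg

Calculated osmolality = 2·Na + glucose/18 + BUN/2.8 + ethanol/3.7
= 2·141 + 109/18 + 6/2.8 + 124/3.7
= 282 + 6.06 + 2.14 + 33.51
= 323.71 mOsm/kg ≈ 323.7 mOsm/kg
Osmolar gap = measured − calculated = 331 − 323.7 = 7.3 mOsm/kg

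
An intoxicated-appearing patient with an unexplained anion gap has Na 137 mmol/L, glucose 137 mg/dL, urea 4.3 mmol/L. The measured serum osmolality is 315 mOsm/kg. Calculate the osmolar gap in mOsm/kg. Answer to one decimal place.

Calculated osmolality = 2·Na + glucose/18 + urea
= 2·137 + 137/18 + 4.3
= 274 + 7.61 + 4.30
= 285.91 mOsm/kg ≈ 285.9 mOsm/kg
Osmolar gap = measured − calculated = 315 − 285.9 = 29.1 mOsm/kg

29.1 mOsm/kg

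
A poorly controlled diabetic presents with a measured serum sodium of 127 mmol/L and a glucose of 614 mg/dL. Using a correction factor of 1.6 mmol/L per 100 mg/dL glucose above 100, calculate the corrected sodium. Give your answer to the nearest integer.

Corrected Na = measured Na + 1.6 · (glucose − 100)/100
= 127 + 1.6 · (614 − 100)/100
= 127 + 8.2
= 135.2 mmol/L

135 mmol/L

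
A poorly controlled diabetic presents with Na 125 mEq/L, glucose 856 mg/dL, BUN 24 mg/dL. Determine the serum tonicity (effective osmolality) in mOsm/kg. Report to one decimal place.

Effective osmolality excludes urea (freely permeant across cell membranes):
2·Na + glucose/18
= 2·125 + 856/18
= 250 + 47.56
= 297.56 mOsm/kg

297.6 mOsm/kg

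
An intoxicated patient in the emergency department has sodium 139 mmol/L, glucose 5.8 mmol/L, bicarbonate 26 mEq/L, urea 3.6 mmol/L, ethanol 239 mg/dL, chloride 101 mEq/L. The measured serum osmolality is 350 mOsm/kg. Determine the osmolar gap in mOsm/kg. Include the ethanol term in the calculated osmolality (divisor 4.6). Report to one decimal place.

Calculated osmolality = 2·Na + glucose + urea + ethanol/4.6
= 2·139 + 5.8 + 3.6 + 239/4.6
= 278 + 5.80 + 3.60 + 51.96
= 339.36 mOsm/kg ≈ 339.4 mOsm/kg
Osmolar gap = measured − calculated = 350 − 339.4 = 10.6 mOsm/kg

10.6 mOsm/kg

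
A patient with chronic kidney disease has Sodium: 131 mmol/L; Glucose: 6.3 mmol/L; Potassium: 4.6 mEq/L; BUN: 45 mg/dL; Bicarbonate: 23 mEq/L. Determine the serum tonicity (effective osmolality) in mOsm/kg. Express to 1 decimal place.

268.3 mOsm/kg

Effective osmolality excludes urea (freely permeant across cell membranes):
2·Na + glucose
= 2·131 + 6.3
= 262 + 6.3
= 268.3 mOsm/kg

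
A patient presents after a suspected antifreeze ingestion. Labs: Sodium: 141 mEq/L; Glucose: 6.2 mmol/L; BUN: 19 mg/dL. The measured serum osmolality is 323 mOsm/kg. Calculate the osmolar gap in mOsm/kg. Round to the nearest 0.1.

28.0 mOsm/kg

Calculated osmolality = 2·Na + glucose + BUN/2.8
= 2·141 + 6.2 + 19/2.8
= 282 + 6.20 + 6.79
= 294.99 mOsm/kg ≈ 295.0 mOsm/kg
Osmolar gap = measured − calculated = 323 − 295.0 = 28.0 mOsm/kg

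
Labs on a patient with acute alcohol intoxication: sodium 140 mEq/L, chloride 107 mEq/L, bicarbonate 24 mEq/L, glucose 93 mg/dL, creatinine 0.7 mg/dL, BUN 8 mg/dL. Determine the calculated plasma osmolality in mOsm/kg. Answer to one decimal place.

Calculated osmolality = 2·Na + glucose/18 + BUN/2.8
= 2·140 + 93/18 + 8/2.8
= 280 + 5.17 + 2.86
= 288.03 mOsm/kg

288.0 mOsm/kg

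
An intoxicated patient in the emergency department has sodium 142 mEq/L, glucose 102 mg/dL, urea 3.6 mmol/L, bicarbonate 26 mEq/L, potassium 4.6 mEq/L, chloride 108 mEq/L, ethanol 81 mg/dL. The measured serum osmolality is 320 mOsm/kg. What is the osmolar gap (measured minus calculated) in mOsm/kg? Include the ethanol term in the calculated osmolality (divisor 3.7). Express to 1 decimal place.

4.8 mOsm/kg

Calculated osmolality = 2·Na + glucose/18 + urea + ethanol/3.7
= 2·142 + 102/18 + 3.6 + 81/3.7
= 284 + 5.67 + 3.60 + 21.89
= 315.16 mOsm/kg ≈ 315.2 mOsm/kg
Osmolar gap = measured − calculated = 320 − 315.2 = 4.8 mOsm/kg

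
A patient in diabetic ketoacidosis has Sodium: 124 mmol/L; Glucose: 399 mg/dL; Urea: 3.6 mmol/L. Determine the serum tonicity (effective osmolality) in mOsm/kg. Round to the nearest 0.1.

270.2 mOsm/kg

Effective osmolality excludes urea (freely permeant across cell membranes):
2·Na + glucose/18
= 2·124 + 399/18
= 248 + 22.17
= 270.17 mOsm/kg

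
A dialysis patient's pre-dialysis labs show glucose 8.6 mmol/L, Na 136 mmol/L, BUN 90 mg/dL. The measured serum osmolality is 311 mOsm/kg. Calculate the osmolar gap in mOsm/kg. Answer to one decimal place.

Calculated osmolality = 2·Na + glucose + BUN/2.8
= 2·136 + 8.6 + 90/2.8
= 272 + 8.60 + 32.14
= 312.74 mOsm/kg ≈ 312.7 mOsm/kg
Osmolar gap = measured − calculated = 311 − 312.7 = -1.7 mOsm/kg

-1.7 mOsm/kg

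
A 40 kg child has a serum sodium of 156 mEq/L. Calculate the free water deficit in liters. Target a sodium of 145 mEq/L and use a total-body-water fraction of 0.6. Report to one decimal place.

TBW = 0.6 · 40 = 24 L
Free water deficit = TBW · (Na/145 − 1)
= 24 · (156/145 − 1)
= 24 · 0.0759
= 1.82 L

1.8 L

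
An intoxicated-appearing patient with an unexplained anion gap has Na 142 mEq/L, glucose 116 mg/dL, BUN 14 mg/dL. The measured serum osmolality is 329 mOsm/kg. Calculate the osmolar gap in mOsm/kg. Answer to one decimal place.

33.6 mOsm/kg

Calculated osmolality = 2·Na + glucose/18 + BUN/2.8
= 2·142 + 116/18 + 14/2.8
= 284 + 6.44 + 5
= 295.44 mOsm/kg ≈ 295.4 mOsm/kg
Osmolar gap = measured − calculated = 329 − 295.4 = 33.6 mOsm/kg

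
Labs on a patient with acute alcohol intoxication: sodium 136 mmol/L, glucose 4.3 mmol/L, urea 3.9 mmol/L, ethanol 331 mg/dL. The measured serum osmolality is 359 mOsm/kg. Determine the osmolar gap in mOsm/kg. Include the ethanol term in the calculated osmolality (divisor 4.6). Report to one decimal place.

Calculated osmolality = 2·Na + glucose + urea + ethanol/4.6
= 2·136 + 4.3 + 3.9 + 331/4.6
= 272 + 4.30 + 3.90 + 71.96
= 352.16 mOsm/kg ≈ 352.2 mOsm/kg
Osmolar gap = measured − calculated = 359 − 352.2 = 6.8 mOsm/kg

6.8 mOsm/kg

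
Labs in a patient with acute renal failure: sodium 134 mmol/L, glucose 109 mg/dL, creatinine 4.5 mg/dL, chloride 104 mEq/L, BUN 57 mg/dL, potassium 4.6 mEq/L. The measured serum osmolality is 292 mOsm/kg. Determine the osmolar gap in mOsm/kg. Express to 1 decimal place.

Calculated osmolality = 2·Na + glucose/18 + BUN/2.8
= 2·134 + 109/18 + 57/2.8
= 268 + 6.06 + 20.36
= 294.42 mOsm/kg ≈ 294.4 mOsm/kg
Osmolar gap = measured − calculated = 292 − 294.4 = -2.4 mOsm/kg

-2.4 mOsm/kg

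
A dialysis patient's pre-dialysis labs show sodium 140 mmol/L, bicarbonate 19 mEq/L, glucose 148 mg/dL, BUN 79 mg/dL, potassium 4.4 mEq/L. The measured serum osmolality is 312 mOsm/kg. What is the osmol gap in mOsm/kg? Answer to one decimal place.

Calculated osmolality = 2·Na + glucose/18 + BUN/2.8
= 2·140 + 148/18 + 79/2.8
= 280 + 8.22 + 28.21
= 316.43 mOsm/kg ≈ 316.4 mOsm/kg
Osmolar gap = measured − calculated = 312 − 316.4 = -4.4 mOsm/kg

-4.4 mOsm/kg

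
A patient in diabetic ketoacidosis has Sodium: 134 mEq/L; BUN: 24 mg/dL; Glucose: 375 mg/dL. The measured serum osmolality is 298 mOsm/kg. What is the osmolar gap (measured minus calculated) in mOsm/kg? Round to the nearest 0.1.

Calculated osmolality = 2·Na + glucose/18 + BUN/2.8
= 2·134 + 375/18 + 24/2.8
= 268 + 20.83 + 8.57
= 297.4 mOsm/kg ≈ 297.4 mOsm/kg
Osmolar gap = measured − calculated = 298 − 297.4 = 0.6 mOsm/kg

0.6 mOsm/kg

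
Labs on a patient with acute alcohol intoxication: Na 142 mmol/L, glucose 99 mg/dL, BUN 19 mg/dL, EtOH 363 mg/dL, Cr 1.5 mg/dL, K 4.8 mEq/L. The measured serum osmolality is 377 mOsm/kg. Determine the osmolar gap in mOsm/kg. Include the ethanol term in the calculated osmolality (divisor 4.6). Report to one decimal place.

Calculated osmolality = 2·Na + glucose/18 + BUN/2.8 + ethanol/4.6
= 2·142 + 99/18 + 19/2.8 + 363/4.6
= 284 + 5.50 + 6.79 + 78.91
= 375.2 mOsm/kg ≈ 375.2 mOsm/kg
Osmolar gap = measured − calculated = 377 − 375.2 = 1.8 mOsm/kg

1.8 mOsm/kg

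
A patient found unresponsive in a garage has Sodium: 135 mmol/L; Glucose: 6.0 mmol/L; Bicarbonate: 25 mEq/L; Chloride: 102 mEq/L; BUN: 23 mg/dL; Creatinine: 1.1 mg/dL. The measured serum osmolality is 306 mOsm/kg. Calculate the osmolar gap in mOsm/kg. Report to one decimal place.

Calculated osmolality = 2·Na + glucose + BUN/2.8
= 2·135 + 6 + 23/2.8
= 270 + 6 + 8.21
= 284.21 mOsm/kg ≈ 284.2 mOsm/kg
Osmolar gap = measured − calculated = 306 − 284.2 = 21.8 mOsm/kg

21.8 mOsm/kg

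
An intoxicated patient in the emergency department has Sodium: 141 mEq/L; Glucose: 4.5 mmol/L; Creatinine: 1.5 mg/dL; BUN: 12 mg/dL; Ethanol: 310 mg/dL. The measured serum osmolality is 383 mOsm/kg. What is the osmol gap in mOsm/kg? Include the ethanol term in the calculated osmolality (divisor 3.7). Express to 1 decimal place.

8.4 mOsm/kg

Calculated osmolality = 2·Na + glucose + BUN/2.8 + ethanol/3.7
= 2·141 + 4.5 + 12/2.8 + 310/3.7
= 282 + 4.50 + 4.29 + 83.78
= 374.57 mOsm/kg ≈ 374.6 mOsm/kg
Osmolar gap = measured − calculated = 383 − 374.6 = 8.4 mOsm/kg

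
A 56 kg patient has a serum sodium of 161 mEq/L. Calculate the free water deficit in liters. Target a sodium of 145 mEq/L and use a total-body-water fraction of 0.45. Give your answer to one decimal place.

2.8 L

TBW = 0.45 · 56 = 25.2 L
Free water deficit = TBW · (Na/145 − 1)
= 25.2 · (161/145 − 1)
= 25.2 · 0.1103
= 2.78 L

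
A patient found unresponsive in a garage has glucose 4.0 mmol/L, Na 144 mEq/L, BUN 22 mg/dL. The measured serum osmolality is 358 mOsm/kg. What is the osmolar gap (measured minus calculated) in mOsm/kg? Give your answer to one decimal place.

Calculated osmolality = 2·Na + glucose + BUN/2.8
= 2·144 + 4 + 22/2.8
= 288 + 4 + 7.86
= 299.86 mOsm/kg ≈ 299.9 mOsm/kg
Osmolar gap = measured − calculated = 358 − 299.9 = 58.1 mOsm/kg

58.1 mOsm/kg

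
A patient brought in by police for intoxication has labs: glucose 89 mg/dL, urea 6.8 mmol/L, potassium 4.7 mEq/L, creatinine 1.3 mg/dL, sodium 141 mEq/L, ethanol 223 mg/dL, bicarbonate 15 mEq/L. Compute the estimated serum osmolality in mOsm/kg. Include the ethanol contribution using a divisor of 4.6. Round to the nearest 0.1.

342.2 mOsm/kg

Calculated osmolality = 2·Na + glucose/18 + urea + ethanol/4.6
= 2·141 + 89/18 + 6.8 + 223/4.6
= 282 + 4.94 + 6.80 + 48.48
= 342.22 mOsm/kg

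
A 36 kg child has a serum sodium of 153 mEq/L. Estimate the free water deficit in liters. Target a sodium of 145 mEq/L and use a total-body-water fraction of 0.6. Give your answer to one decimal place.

1.2 L

TBW = 0.6 · 36 = 21.6 L
Free water deficit = TBW · (Na/145 − 1)
= 21.6 · (153/145 − 1)
= 21.6 · 0.0552
= 1.19 L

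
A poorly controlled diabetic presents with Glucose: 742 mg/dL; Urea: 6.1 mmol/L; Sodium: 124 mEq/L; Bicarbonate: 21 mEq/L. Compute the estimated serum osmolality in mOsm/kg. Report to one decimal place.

295.3 mOsm/kg

Calculated osmolality = 2·Na + glucose/18 + urea
= 2·124 + 742/18 + 6.1
= 248 + 41.22 + 6.10
= 295.32 mOsm/kg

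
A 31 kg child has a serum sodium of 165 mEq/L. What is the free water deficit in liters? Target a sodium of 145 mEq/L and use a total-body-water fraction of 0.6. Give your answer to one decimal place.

TBW = 0.6 · 31 = 18.6 L
Free water deficit = TBW · (Na/145 − 1)
= 18.6 · (165/145 − 1)
= 18.6 · 0.1379
= 2.56 L

2.6 L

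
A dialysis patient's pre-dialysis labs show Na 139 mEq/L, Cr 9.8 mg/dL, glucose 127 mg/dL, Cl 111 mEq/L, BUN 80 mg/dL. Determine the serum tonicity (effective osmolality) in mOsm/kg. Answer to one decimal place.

Effective osmolality excludes urea (freely permeant across cell membranes):
2·Na + glucose/18
= 2·139 + 127/18
= 278 + 7.06
= 285.06 mOsm/kg

285.1 mOsm/kg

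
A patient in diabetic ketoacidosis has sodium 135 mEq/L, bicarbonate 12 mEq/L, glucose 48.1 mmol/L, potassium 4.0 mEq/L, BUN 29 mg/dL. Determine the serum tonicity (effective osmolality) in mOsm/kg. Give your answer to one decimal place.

318.1 mOsm/kg

Effective osmolality excludes urea (freely permeant across cell membranes):
2·Na + glucose
= 2·135 + 48.1
= 270 + 48.1
= 318.1 mOsm/kg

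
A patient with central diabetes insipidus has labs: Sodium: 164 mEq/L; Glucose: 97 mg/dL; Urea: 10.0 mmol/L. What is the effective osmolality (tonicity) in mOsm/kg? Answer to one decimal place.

333.4 mOsm/kg

Effective osmolality excludes urea (freely permeant across cell membranes):
2·Na + glucose/18
= 2·164 + 97/18
= 328 + 5.39
= 333.39 mOsm/kg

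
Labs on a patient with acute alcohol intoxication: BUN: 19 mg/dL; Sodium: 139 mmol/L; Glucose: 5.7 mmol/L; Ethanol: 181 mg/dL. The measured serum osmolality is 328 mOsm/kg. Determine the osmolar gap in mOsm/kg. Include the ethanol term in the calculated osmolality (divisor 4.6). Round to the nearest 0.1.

-1.8 mOsm/kg

Calculated osmolality = 2·Na + glucose + BUN/2.8 + ethanol/4.6
= 2·139 + 5.7 + 19/2.8 + 181/4.6
= 278 + 5.70 + 6.79 + 39.35
= 329.84 mOsm/kg ≈ 329.8 mOsm/kg
Osmolar gap = measured − calculated = 328 − 329.8 = -1.8 mOsm/kg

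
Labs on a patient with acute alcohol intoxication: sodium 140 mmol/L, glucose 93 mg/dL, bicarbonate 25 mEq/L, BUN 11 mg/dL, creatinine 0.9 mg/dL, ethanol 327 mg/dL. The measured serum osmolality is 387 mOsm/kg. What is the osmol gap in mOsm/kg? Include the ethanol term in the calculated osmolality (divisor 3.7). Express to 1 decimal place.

9.5 mOsm/kg

Calculated osmolality = 2·Na + glucose/18 + BUN/2.8 + ethanol/3.7
= 2·140 + 93/18 + 11/2.8 + 327/3.7
= 280 + 5.17 + 3.93 + 88.38
= 377.48 mOsm/kg ≈ 377.5 mOsm/kg
Osmolar gap = measured − calculated = 387 − 377.5 = 9.5 mOsm/kg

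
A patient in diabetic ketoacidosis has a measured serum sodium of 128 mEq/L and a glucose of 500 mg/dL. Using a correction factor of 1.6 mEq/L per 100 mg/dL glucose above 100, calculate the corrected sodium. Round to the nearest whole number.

134 mEq/L

Corrected Na = measured Na + 1.6 · (glucose − 100)/100
= 128 + 1.6 · (500 − 100)/100
= 128 + 6.4
= 134.4 mEq/L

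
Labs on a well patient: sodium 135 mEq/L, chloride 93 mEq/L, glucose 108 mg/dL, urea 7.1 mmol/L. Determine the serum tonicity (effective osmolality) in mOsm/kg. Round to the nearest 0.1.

276.0 mOsm/kg

Effective osmolality excludes urea (freely permeant across cell membranes):
2·Na + glucose/18
= 2·135 + 108/18
= 270 + 6
= 276 mOsm/kg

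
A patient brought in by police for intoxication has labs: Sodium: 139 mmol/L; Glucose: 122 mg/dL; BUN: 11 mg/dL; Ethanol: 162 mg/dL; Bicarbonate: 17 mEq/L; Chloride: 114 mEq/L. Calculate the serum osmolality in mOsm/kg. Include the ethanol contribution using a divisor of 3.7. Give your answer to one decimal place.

332.5 mOsm/kg

Calculated osmolality = 2·Na + glucose/18 + BUN/2.8 + ethanol/3.7
= 2·139 + 122/18 + 11/2.8 + 162/3.7
= 278 + 6.78 + 3.93 + 43.78
= 332.49 mOsm/kg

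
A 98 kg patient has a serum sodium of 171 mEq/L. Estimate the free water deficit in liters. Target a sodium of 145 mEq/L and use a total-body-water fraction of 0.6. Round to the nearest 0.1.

TBW = 0.6 · 98 = 58.8 L
Free water deficit = TBW · (Na/145 − 1)
= 58.8 · (171/145 − 1)
= 58.8 · 0.1793
= 10.54 L

10.5 L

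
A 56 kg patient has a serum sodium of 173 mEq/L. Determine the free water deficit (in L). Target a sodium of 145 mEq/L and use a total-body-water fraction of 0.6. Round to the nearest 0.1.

TBW = 0.6 · 56 = 33.6 L
Free water deficit = TBW · (Na/145 − 1)
= 33.6 · (173/145 − 1)
= 33.6 · 0.1931
= 6.49 L

6.5 L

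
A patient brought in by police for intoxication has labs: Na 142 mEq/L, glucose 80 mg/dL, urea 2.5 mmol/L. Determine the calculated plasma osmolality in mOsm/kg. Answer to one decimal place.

Calculated osmolality = 2·Na + glucose/18 + urea
= 2·142 + 80/18 + 2.5
= 284 + 4.44 + 2.50
= 290.94 mOsm/kg

290.9 mOsm/kg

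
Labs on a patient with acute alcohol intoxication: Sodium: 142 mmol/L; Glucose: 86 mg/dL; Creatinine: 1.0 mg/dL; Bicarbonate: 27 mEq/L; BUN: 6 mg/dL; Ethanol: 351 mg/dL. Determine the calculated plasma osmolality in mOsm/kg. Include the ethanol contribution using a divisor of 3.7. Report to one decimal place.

385.8 mOsm/kg

Calculated osmolality = 2·Na + glucose/18 + BUN/2.8 + ethanol/3.7
= 2·142 + 86/18 + 6/2.8 + 351/3.7
= 284 + 4.78 + 2.14 + 94.86
= 385.78 mOsm/kg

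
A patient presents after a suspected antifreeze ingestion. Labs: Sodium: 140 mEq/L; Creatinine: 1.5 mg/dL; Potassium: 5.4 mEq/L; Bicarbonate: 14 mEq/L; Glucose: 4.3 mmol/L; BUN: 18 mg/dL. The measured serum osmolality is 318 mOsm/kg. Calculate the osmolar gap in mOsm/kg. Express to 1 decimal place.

27.3 mOsm/kg

Calculated osmolality = 2·Na + glucose + BUN/2.8
= 2·140 + 4.3 + 18/2.8
= 280 + 4.30 + 6.43
= 290.73 mOsm/kg ≈ 290.7 mOsm/kg
Osmolar gap = measured − calculated = 318 − 290.7 = 27.3 mOsm/kg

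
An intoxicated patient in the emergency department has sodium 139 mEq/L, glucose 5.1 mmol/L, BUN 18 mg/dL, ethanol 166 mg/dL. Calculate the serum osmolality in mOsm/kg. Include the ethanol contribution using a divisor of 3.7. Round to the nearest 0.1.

334.4 mOsm/kg

Calculated osmolality = 2·Na + glucose + BUN/2.8 + ethanol/3.7
= 2·139 + 5.1 + 18/2.8 + 166/3.7
= 278 + 5.10 + 6.43 + 44.86
= 334.39 mOsm/kg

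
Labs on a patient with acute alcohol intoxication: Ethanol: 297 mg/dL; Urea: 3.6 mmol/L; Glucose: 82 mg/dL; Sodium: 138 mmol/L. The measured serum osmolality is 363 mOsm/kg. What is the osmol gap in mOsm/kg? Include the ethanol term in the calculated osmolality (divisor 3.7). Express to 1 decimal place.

Calculated osmolality = 2·Na + glucose/18 + urea + ethanol/3.7
= 2·138 + 82/18 + 3.6 + 297/3.7
= 276 + 4.56 + 3.60 + 80.27
= 364.43 mOsm/kg ≈ 364.4 mOsm/kg
Osmolar gap = measured − calculated = 363 − 364.4 = -1.4 mOsm/kg

-1.4 mOsm/kg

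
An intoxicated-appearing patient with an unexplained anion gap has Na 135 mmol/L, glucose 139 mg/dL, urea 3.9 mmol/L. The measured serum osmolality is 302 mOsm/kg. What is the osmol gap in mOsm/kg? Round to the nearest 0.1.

20.4 mOsm/kg

Calculated osmolality = 2·Na + glucose/18 + urea
= 2·135 + 139/18 + 3.9
= 270 + 7.72 + 3.90
= 281.62 mOsm/kg ≈ 281.6 mOsm/kg
Osmolar gap = measured − calculated = 302 − 281.6 = 20.4 mOsm/kg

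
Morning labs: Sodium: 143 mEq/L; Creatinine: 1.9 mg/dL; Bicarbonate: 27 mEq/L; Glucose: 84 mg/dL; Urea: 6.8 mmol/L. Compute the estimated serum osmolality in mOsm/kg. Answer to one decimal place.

Calculated osmolality = 2·Na + glucose/18 + urea
= 2·143 + 84/18 + 6.8
= 286 + 4.67 + 6.80
= 297.47 mOsm/kg

297.5 mOsm/kg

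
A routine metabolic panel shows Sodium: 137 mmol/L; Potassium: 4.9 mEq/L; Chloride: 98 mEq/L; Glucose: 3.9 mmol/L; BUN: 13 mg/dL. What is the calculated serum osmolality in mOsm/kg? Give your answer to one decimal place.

282.5 mOsm/kg

Calculated osmolality = 2·Na + glucose + BUN/2.8
= 2·137 + 3.9 + 13/2.8
= 274 + 3.90 + 4.64
= 282.54 mOsm/kg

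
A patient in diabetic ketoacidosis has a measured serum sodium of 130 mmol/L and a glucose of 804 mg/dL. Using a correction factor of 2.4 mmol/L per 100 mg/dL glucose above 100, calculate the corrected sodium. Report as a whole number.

Corrected Na = measured Na + 2.4 · (glucose − 100)/100
= 130 + 2.4 · (804 − 100)/100
= 130 + 16.9
= 146.9 mmol/L

147 mmol/L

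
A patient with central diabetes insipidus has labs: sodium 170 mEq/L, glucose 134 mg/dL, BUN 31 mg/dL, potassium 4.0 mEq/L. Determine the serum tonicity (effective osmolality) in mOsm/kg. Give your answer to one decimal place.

347.4 mOsm/kg

Effective osmolality excludes urea (freely permeant across cell membranes):
2·Na + glucose/18
= 2·170 + 134/18
= 340 + 7.44
= 347.44 mOsm/kg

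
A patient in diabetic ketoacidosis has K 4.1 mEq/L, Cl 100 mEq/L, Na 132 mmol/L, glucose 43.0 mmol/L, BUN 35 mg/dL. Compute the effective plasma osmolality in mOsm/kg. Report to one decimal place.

307.0 mOsm/kg

Effective osmolality excludes urea (freely permeant across cell membranes):
2·Na + glucose
= 2·132 + 43
= 264 + 43
= 307 mOsm/kg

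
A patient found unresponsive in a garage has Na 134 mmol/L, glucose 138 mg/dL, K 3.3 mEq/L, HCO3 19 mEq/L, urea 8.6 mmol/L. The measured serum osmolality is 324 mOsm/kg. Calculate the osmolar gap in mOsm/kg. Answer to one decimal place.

Calculated osmolality = 2·Na + glucose/18 + urea
= 2·134 + 138/18 + 8.6
= 268 + 7.67 + 8.60
= 284.27 mOsm/kg ≈ 284.3 mOsm/kg
Osmolar gap = measured − calculated = 324 − 284.3 = 39.7 mOsm/kg

39.7 mOsm/kg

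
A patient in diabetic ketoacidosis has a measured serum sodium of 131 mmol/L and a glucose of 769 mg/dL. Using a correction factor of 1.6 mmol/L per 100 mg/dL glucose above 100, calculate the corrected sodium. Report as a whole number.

142 mmol/L

Corrected Na = measured Na + 1.6 · (glucose − 100)/100
= 131 + 1.6 · (769 − 100)/100
= 131 + 10.7
= 141.7 mmol/L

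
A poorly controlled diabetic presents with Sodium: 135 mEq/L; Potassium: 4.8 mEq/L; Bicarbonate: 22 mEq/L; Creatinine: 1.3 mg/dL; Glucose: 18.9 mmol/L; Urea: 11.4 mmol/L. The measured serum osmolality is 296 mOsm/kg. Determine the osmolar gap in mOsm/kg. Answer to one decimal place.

Calculated osmolality = 2·Na + glucose + urea
= 2·135 + 18.9 + 11.4
= 270 + 18.90 + 11.40
= 300.3 mOsm/kg ≈ 300.3 mOsm/kg
Osmolar gap = measured − calculated = 296 − 300.3 = -4.3 mOsm/kg

-4.3 mOsm/kg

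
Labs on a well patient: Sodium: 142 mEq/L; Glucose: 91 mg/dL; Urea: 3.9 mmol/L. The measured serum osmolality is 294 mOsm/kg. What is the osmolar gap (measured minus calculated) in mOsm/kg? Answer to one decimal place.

1.0 mOsm/kg

Calculated osmolality = 2·Na + glucose/18 + urea
= 2·142 + 91/18 + 3.9
= 284 + 5.06 + 3.90
= 292.96 mOsm/kg ≈ 293.0 mOsm/kg
Osmolar gap = measured − calculated = 294 − 293.0 = 1.0 mOsm/kg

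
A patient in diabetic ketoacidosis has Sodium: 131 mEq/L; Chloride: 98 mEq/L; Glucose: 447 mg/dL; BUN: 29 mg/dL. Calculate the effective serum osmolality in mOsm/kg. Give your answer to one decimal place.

286.8 mOsm/kg

Effective osmolality excludes urea (freely permeant across cell membranes):
2·Na + glucose/18
= 2·131 + 447/18
= 262 + 24.83
= 286.83 mOsm/kg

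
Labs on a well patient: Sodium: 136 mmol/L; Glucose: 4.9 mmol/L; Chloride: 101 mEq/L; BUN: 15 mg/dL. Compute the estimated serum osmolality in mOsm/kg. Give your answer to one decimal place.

282.3 mOsm/kg

Calculated osmolality = 2·Na + glucose + BUN/2.8
= 2·136 + 4.9 + 15/2.8
= 272 + 4.90 + 5.36
= 282.26 mOsm/kg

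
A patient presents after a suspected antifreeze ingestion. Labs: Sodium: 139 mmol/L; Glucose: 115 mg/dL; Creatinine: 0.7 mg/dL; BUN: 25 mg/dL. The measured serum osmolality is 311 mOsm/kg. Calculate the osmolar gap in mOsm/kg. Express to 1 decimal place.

Calculated osmolality = 2·Na + glucose/18 + BUN/2.8
= 2·139 + 115/18 + 25/2.8
= 278 + 6.39 + 8.93
= 293.32 mOsm/kg ≈ 293.3 mOsm/kg
Osmolar gap = measured − calculated = 311 − 293.3 = 17.7 mOsm/kg

17.7 mOsm/kg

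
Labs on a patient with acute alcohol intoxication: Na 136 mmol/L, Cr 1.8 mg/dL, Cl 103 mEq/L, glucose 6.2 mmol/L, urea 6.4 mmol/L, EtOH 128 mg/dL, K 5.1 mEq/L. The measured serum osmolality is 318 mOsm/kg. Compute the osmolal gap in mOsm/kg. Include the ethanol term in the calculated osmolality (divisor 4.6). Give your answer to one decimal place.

5.6 mOsm/kg

Calculated osmolality = 2·Na + glucose + urea + ethanol/4.6
= 2·136 + 6.2 + 6.4 + 128/4.6
= 272 + 6.20 + 6.40 + 27.83
= 312.43 mOsm/kg ≈ 312.4 mOsm/kg
Osmolar gap = measured − calculated = 318 − 312.4 = 5.6 mOsm/kg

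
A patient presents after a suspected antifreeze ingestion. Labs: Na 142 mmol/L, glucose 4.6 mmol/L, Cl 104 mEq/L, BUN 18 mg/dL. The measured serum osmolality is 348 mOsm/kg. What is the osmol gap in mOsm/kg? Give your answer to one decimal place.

53.0 mOsm/kg

Calculated osmolality = 2·Na + glucose + BUN/2.8
= 2·142 + 4.6 + 18/2.8
= 284 + 4.60 + 6.43
= 295.03 mOsm/kg ≈ 295.0 mOsm/kg
Osmolar gap = measured − calculated = 348 − 295.0 = 53.0 mOsm/kg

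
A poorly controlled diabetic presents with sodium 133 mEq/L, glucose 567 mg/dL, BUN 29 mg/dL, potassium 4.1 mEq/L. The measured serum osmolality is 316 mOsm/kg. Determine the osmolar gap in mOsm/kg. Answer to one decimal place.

Calculated osmolality = 2·Na + glucose/18 + BUN/2.8
= 2·133 + 567/18 + 29/2.8
= 266 + 31.50 + 10.36
= 307.86 mOsm/kg ≈ 307.9 mOsm/kg
Osmolar gap = measured − calculated = 316 − 307.9 = 8.1 mOsm/kg

8.1 mOsm/kg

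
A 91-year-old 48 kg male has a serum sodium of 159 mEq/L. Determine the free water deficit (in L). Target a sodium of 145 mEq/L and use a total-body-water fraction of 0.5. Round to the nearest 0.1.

2.3 L

TBW = 0.5 · 48 = 24 L
Free water deficit = TBW · (Na/145 − 1)
= 24 · (159/145 − 1)
= 24 · 0.0966
= 2.32 L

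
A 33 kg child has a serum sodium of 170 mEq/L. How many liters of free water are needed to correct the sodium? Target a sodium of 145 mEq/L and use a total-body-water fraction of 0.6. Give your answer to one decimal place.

TBW = 0.6 · 33 = 19.8 L
Free water deficit = TBW · (Na/145 − 1)
= 19.8 · (170/145 − 1)
= 19.8 · 0.1724
= 3.41 L

3.4 L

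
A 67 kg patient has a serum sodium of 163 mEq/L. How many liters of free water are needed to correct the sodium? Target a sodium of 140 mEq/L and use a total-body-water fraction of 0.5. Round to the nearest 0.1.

TBW = 0.5 · 67 = 33.5 L
Free water deficit = TBW · (Na/140 − 1)
= 33.5 · (163/140 − 1)
= 33.5 · 0.1643
= 5.5 L

5.5 L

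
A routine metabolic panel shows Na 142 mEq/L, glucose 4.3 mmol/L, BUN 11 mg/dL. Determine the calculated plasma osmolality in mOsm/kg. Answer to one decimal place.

292.2 mOsm/kg

Calculated osmolality = 2·Na + glucose + BUN/2.8
= 2·142 + 4.3 + 11/2.8
= 284 + 4.30 + 3.93
= 292.23 mOsm/kg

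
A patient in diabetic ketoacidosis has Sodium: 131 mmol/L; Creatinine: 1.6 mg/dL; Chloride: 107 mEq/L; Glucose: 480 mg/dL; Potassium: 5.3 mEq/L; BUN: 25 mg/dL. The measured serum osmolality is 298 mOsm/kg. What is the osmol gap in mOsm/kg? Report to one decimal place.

0.4 mOsm/kg

Calculated osmolality = 2·Na + glucose/18 + BUN/2.8
= 2·131 + 480/18 + 25/2.8
= 262 + 26.67 + 8.93
= 297.6 mOsm/kg ≈ 297.6 mOsm/kg
Osmolar gap = measured − calculated = 298 − 297.6 = 0.4 mOsm/kg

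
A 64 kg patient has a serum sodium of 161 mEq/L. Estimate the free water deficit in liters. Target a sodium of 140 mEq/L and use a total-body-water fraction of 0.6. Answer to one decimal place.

5.8 L

TBW = 0.6 · 64 = 38.4 L
Free water deficit = TBW · (Na/140 − 1)
= 38.4 · (161/140 − 1)
= 38.4 · 0.15
= 5.76 L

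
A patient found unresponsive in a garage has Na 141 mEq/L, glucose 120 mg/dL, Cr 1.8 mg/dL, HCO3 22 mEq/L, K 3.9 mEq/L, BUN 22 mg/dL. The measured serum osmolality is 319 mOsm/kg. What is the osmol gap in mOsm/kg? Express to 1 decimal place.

22.5 mOsm/kg

Calculated osmolality = 2·Na + glucose/18 + BUN/2.8
= 2·141 + 120/18 + 22/2.8
= 282 + 6.67 + 7.86
= 296.53 mOsm/kg ≈ 296.5 mOsm/kg
Osmolar gap = measured − calculated = 319 − 296.5 = 22.5 mOsm/kg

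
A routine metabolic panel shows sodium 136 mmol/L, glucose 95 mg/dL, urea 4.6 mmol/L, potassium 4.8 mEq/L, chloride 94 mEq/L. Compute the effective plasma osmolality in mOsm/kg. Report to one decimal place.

Effective osmolality excludes urea (freely permeant across cell membranes):
2·Na + glucose/18
= 2·136 + 95/18
= 272 + 5.28
= 277.28 mOsm/kg

277.3 mOsm/kg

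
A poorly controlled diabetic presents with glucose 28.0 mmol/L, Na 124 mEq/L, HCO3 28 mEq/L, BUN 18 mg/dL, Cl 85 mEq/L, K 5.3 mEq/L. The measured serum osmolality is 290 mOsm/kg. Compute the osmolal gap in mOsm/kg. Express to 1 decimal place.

Calculated osmolality = 2·Na + glucose + BUN/2.8
= 2·124 + 28 + 18/2.8
= 248 + 28 + 6.43
= 282.43 mOsm/kg ≈ 282.4 mOsm/kg
Osmolar gap = measured − calculated = 290 − 282.4 = 7.6 mOsm/kg

7.6 mOsm/kg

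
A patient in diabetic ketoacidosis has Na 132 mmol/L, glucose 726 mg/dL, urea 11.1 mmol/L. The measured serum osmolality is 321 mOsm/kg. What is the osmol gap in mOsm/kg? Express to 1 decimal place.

Calculated osmolality = 2·Na + glucose/18 + urea
= 2·132 + 726/18 + 11.1
= 264 + 40.33 + 11.10
= 315.43 mOsm/kg ≈ 315.4 mOsm/kg
Osmolar gap = measured − calculated = 321 − 315.4 = 5.6 mOsm/kg

5.6 mOsm/kg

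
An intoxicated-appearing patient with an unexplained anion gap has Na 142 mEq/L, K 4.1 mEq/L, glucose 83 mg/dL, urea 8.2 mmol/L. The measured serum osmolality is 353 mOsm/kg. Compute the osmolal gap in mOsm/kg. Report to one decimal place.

56.2 mOsm/kg

Calculated osmolality = 2·Na + glucose/18 + urea
= 2·142 + 83/18 + 8.2
= 284 + 4.61 + 8.20
= 296.81 mOsm/kg ≈ 296.8 mOsm/kg
Osmolar gap = measured − calculated = 353 − 296.8 = 56.2 mOsm/kg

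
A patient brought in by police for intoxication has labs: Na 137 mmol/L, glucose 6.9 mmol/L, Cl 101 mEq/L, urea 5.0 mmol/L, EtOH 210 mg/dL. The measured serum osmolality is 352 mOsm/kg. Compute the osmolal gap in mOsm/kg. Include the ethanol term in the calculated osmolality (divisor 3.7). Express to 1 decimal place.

9.3 mOsm/kg

Calculated osmolality = 2·Na + glucose + urea + ethanol/3.7
= 2·137 + 6.9 + 5 + 210/3.7
= 274 + 6.90 + 5 + 56.76
= 342.66 mOsm/kg ≈ 342.7 mOsm/kg
Osmolar gap = measured − calculated = 352 − 342.7 = 9.3 mOsm/kg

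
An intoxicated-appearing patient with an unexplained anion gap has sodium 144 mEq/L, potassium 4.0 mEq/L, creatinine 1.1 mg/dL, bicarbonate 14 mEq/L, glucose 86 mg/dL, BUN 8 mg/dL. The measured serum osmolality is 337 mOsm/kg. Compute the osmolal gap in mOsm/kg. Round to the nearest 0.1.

41.4 mOsm/kg

Calculated osmolality = 2·Na + glucose/18 + BUN/2.8
= 2·144 + 86/18 + 8/2.8
= 288 + 4.78 + 2.86
= 295.64 mOsm/kg ≈ 295.6 mOsm/kg
Osmolar gap = measured − calculated = 337 − 295.6 = 41.4 mOsm/kg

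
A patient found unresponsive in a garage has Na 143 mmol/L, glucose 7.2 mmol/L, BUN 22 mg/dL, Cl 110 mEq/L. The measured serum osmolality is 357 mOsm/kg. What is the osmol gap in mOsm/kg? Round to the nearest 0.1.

Calculated osmolality = 2·Na + glucose + BUN/2.8
= 2·143 + 7.2 + 22/2.8
= 286 + 7.20 + 7.86
= 301.06 mOsm/kg ≈ 301.1 mOsm/kg
Osmolar gap = measured − calculated = 357 − 301.1 = 55.9 mOsm/kg

55.9 mOsm/kg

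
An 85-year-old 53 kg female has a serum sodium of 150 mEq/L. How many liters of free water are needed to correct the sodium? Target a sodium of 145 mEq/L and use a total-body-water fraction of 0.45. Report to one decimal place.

0.8 L

TBW = 0.45 · 53 = 23.85 L
Free water deficit = TBW · (Na/145 − 1)
= 23.85 · (150/145 − 1)
= 23.85 · 0.0345
= 0.82 L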